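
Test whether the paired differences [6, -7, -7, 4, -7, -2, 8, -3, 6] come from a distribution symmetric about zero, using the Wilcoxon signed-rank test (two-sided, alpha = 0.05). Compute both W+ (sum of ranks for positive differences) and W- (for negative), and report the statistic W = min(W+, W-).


Step 1: Drop any zero differences (none here) and take |d_i|.
|d| = [6, 7, 7, 4, 7, 2, 8, 3, 6]
Step 2: Midrank |d_i| (ties get averaged ranks).
ranks: |6|->4.5, |7|->7, |7|->7, |4|->3, |7|->7, |2|->1, |8|->9, |3|->2, |6|->4.5
Step 3: Attach original signs; sum ranks with positive sign and with negative sign.
W+ = 4.5 + 3 + 9 + 4.5 = 21
W- = 7 + 7 + 7 + 1 + 2 = 24
(Check: W+ + W- = 45 should equal n(n+1)/2 = 45.)
Step 4: Test statistic W = min(W+, W-) = 21.
Step 5: Ties in |d|, so use the tie-corrected normal approximation.
        E[W] = n(n+1)/4 = 9*10/4 = 22.5.
        Tie groups: |d|=6 (t=2), |d|=7 (t=3); sum(t^3 - t) = 30.
        Var[W] = n(n+1)(2n+1)/24 - sum(t^3-t)/48 = 1710/24 - 30/48 = 70.625.
        z = (W - E[W]) / sqrt(Var[W]) = (21 - 22.5) / 8.4039 = -0.1785.
        Two-sided p = 2*Phi(z) = 0.858339.
Step 6: alpha = 0.05. fail to reject H0.

W+ = 21, W- = 24, W = min = 21, p = 0.858339, fail to reject H0.


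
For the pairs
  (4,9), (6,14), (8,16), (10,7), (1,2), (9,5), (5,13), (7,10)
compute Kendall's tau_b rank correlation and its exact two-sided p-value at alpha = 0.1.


Step 1: Enumerate the 28 unordered pairs (i,j) with i<j and classify each by sign(x_j-x_i) * sign(y_j-y_i).
  (1,2):dx=+2,dy=+5->C; (1,3):dx=+4,dy=+7->C; (1,4):dx=+6,dy=-2->D; (1,5):dx=-3,dy=-7->C
  (1,6):dx=+5,dy=-4->D; (1,7):dx=+1,dy=+4->C; (1,8):dx=+3,dy=+1->C; (2,3):dx=+2,dy=+2->C
  (2,4):dx=+4,dy=-7->D; (2,5):dx=-5,dy=-12->C; (2,6):dx=+3,dy=-9->D; (2,7):dx=-1,dy=-1->C
  (2,8):dx=+1,dy=-4->D; (3,4):dx=+2,dy=-9->D; (3,5):dx=-7,dy=-14->C; (3,6):dx=+1,dy=-11->D
  (3,7):dx=-3,dy=-3->C; (3,8):dx=-1,dy=-6->C; (4,5):dx=-9,dy=-5->C; (4,6):dx=-1,dy=-2->C
  (4,7):dx=-5,dy=+6->D; (4,8):dx=-3,dy=+3->D; (5,6):dx=+8,dy=+3->C; (5,7):dx=+4,dy=+11->C
  (5,8):dx=+6,dy=+8->C; (6,7):dx=-4,dy=+8->D; (6,8):dx=-2,dy=+5->D; (7,8):dx=+2,dy=-3->D
Step 2: C = 16, D = 12, total pairs = 28.
Step 3: tau = (C - D)/(n(n-1)/2) = (16 - 12)/28 = 0.142857.
Step 4: Exact two-sided p-value (enumerate n! = 40320 permutations of y under H0): p = 0.719544.
Step 5: alpha = 0.1. fail to reject H0.

tau_b = 0.1429 (C=16, D=12), p = 0.719544, fail to reject H0.


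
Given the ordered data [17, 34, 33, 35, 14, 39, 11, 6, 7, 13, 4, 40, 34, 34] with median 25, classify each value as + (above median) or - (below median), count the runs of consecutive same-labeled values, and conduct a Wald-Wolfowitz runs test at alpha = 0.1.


Step 1: Compute median = 25; label A = above, B = below.
Labels in order: BAAABABBBBBAAA  (n_A = 7, n_B = 7)
Step 2: Count runs R = 6.
Step 3: Under H0 (random ordering), E[R] = 2*n_A*n_B/(n_A+n_B) + 1 = 2*7*7/14 + 1 = 8.0000.
        Var[R] = 2*n_A*n_B*(2*n_A*n_B - n_A - n_B) / ((n_A+n_B)^2 * (n_A+n_B-1)) = 8232/2548 = 3.2308.
        SD[R] = 1.7974.
Step 4: Continuity-corrected z = (R + 0.5 - E[R]) / SD[R] = (6 + 0.5 - 8.0000) / 1.7974 = -0.8345.
Step 5: Two-sided p-value via normal approximation = 2*(1 - Phi(|z|)) = 0.403986.
Step 6: alpha = 0.1. fail to reject H0.

R = 6, z = -0.8345, p = 0.403986, fail to reject H0.


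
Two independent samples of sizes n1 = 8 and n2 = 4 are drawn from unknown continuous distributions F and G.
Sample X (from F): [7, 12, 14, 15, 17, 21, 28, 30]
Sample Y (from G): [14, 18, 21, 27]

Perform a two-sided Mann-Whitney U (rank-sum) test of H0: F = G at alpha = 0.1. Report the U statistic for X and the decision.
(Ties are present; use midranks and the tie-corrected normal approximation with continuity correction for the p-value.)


Step 1: Combine and sort all 12 observations; assign midranks.
sorted (value, group): (7,X), (12,X), (14,X), (14,Y), (15,X), (17,X), (18,Y), (21,X), (21,Y), (27,Y), (28,X), (30,X)
ranks: 7->1, 12->2, 14->3.5, 14->3.5, 15->5, 17->6, 18->7, 21->8.5, 21->8.5, 27->10, 28->11, 30->12
Step 2: Rank sum for X: R1 = 1 + 2 + 3.5 + 5 + 6 + 8.5 + 11 + 12 = 49.
Step 3: U_X = R1 - n1(n1+1)/2 = 49 - 8*9/2 = 49 - 36 = 13.
       U_Y = n1*n2 - U_X = 32 - 13 = 19.
Step 4: Ties are present, so use the tie-corrected normal approximation (with continuity correction) for the p-value.
Step 5: p-value = 0.670038; compare to alpha = 0.1. fail to reject H0.

U_X = 13, p = 0.670038, fail to reject H0 at alpha = 0.1.


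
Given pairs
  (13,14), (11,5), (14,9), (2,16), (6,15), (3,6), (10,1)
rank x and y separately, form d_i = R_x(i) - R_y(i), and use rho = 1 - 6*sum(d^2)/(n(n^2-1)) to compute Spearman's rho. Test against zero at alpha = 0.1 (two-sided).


Step 1: Rank x and y separately (midranks; no ties here).
rank(x): 13->6, 11->5, 14->7, 2->1, 6->3, 3->2, 10->4
rank(y): 14->5, 5->2, 9->4, 16->7, 15->6, 6->3, 1->1
Step 2: d_i = R_x(i) - R_y(i); compute d_i^2.
  (6-5)^2=1, (5-2)^2=9, (7-4)^2=9, (1-7)^2=36, (3-6)^2=9, (2-3)^2=1, (4-1)^2=9
sum(d^2) = 74.
Step 3: rho = 1 - 6*74 / (7*(7^2 - 1)) = 1 - 444/336 = -0.321429.
Step 4: Under H0, t = rho * sqrt((n-2)/(1-rho^2)) = -0.7590 ~ t(5).
Step 5: Two-sided p-value from the t-distribution with 5 df = 0.482072.
Step 6: alpha = 0.1. fail to reject H0.

rho = -0.3214, p = 0.482072, fail to reject H0 at alpha = 0.1.


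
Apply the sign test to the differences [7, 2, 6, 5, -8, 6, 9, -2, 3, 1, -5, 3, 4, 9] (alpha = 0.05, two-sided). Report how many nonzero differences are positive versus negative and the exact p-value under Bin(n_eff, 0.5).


Step 1: Discard zero differences. Original n = 14; n_eff = number of nonzero differences = 14.
Nonzero differences (with sign): +7, +2, +6, +5, -8, +6, +9, -2, +3, +1, -5, +3, +4, +9
Step 2: Count signs: positive = 11, negative = 3.
Step 3: Under H0: P(positive) = 0.5, so the number of positives S ~ Bin(14, 0.5).
Step 4: Two-sided exact p-value = sum of Bin(14,0.5) probabilities at or below the observed probability = 0.057373.
Step 5: alpha = 0.05. fail to reject H0.

n_eff = 14, pos = 11, neg = 3, p = 0.057373, fail to reject H0.


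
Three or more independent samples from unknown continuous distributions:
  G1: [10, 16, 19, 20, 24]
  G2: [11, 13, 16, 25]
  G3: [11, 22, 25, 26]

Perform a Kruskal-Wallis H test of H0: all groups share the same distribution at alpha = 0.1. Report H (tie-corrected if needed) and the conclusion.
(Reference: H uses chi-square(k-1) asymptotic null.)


Step 1: Combine all N = 13 observations and assign midranks.
sorted (value, group, rank): (10,G1,1), (11,G2,2.5), (11,G3,2.5), (13,G2,4), (16,G1,5.5), (16,G2,5.5), (19,G1,7), (20,G1,8), (22,G3,9), (24,G1,10), (25,G2,11.5), (25,G3,11.5), (26,G3,13)
Step 2: Sum ranks within each group.
R_1 = 31.5 (n_1 = 5)
R_2 = 23.5 (n_2 = 4)
R_3 = 36 (n_3 = 4)
Step 3: H = 12/(N(N+1)) * sum(R_i^2/n_i) - 3(N+1)
     = 12/(13*14) * (31.5^2/5 + 23.5^2/4 + 36^2/4) - 3*14
     = 0.065934 * 660.513 - 42
     = 1.550275.
Step 4: Ties present; correction factor C = 1 - 18/(13^3 - 13) = 0.991758. Corrected H = 1.550275 / 0.991758 = 1.563158.
Step 5: Under H0, H ~ chi^2(2); p-value = 0.457683.
Step 6: alpha = 0.1. fail to reject H0.

H = 1.5632, df = 2, p = 0.457683, fail to reject H0.


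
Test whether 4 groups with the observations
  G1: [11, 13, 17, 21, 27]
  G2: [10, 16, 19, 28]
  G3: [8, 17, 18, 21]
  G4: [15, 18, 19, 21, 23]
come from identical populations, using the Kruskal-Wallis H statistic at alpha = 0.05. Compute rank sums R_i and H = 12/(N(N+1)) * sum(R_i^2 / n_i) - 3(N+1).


Step 1: Combine all N = 18 observations and assign midranks.
sorted (value, group, rank): (8,G3,1), (10,G2,2), (11,G1,3), (13,G1,4), (15,G4,5), (16,G2,6), (17,G1,7.5), (17,G3,7.5), (18,G3,9.5), (18,G4,9.5), (19,G2,11.5), (19,G4,11.5), (21,G1,14), (21,G3,14), (21,G4,14), (23,G4,16), (27,G1,17), (28,G2,18)
Step 2: Sum ranks within each group.
R_1 = 45.5 (n_1 = 5)
R_2 = 37.5 (n_2 = 4)
R_3 = 32 (n_3 = 4)
R_4 = 56 (n_4 = 5)
Step 3: H = 12/(N(N+1)) * sum(R_i^2/n_i) - 3(N+1)
     = 12/(18*19) * (45.5^2/5 + 37.5^2/4 + 32^2/4 + 56^2/5) - 3*19
     = 0.035088 * 1648.81 - 57
     = 0.853070.
Step 4: Ties present; correction factor C = 1 - 42/(18^3 - 18) = 0.992776. Corrected H = 0.853070 / 0.992776 = 0.859278.
Step 5: Under H0, H ~ chi^2(3); p-value = 0.835242.
Step 6: alpha = 0.05. fail to reject H0.

H = 0.8593, df = 3, p = 0.835242, fail to reject H0.


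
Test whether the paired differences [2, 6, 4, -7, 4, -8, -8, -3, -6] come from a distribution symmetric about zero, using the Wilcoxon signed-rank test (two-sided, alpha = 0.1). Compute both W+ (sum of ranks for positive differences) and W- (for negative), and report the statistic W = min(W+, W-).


Step 1: Drop any zero differences (none here) and take |d_i|.
|d| = [2, 6, 4, 7, 4, 8, 8, 3, 6]
Step 2: Midrank |d_i| (ties get averaged ranks).
ranks: |2|->1, |6|->5.5, |4|->3.5, |7|->7, |4|->3.5, |8|->8.5, |8|->8.5, |3|->2, |6|->5.5
Step 3: Attach original signs; sum ranks with positive sign and with negative sign.
W+ = 1 + 5.5 + 3.5 + 3.5 = 13.5
W- = 7 + 8.5 + 8.5 + 2 + 5.5 = 31.5
(Check: W+ + W- = 45 should equal n(n+1)/2 = 45.)
Step 4: Test statistic W = min(W+, W-) = 13.5.
Step 5: Ties in |d|, so use the tie-corrected normal approximation.
        E[W] = n(n+1)/4 = 9*10/4 = 22.5.
        Tie groups: |d|=4 (t=2), |d|=6 (t=2), |d|=8 (t=2); sum(t^3 - t) = 18.
        Var[W] = n(n+1)(2n+1)/24 - sum(t^3-t)/48 = 1710/24 - 18/48 = 70.875.
        z = (W - E[W]) / sqrt(Var[W]) = (13.5 - 22.5) / 8.4187 = -1.0690.
        Two-sided p = 2*Phi(z) = 0.285049.
Step 6: alpha = 0.1. fail to reject H0.

W+ = 13.5, W- = 31.5, W = min = 13.5, p = 0.285049, fail to reject H0.


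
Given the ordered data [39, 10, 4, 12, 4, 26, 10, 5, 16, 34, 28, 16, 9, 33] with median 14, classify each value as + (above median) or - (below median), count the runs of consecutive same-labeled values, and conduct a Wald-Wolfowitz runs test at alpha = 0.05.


Step 1: Compute median = 14; label A = above, B = below.
Labels in order: ABBBBABBAAAABA  (n_A = 7, n_B = 7)
Step 2: Count runs R = 7.
Step 3: Under H0 (random ordering), E[R] = 2*n_A*n_B/(n_A+n_B) + 1 = 2*7*7/14 + 1 = 8.0000.
        Var[R] = 2*n_A*n_B*(2*n_A*n_B - n_A - n_B) / ((n_A+n_B)^2 * (n_A+n_B-1)) = 8232/2548 = 3.2308.
        SD[R] = 1.7974.
Step 4: Continuity-corrected z = (R + 0.5 - E[R]) / SD[R] = (7 + 0.5 - 8.0000) / 1.7974 = -0.2782.
Step 5: Two-sided p-value via normal approximation = 2*(1 - Phi(|z|)) = 0.780879.
Step 6: alpha = 0.05. fail to reject H0.

R = 7, z = -0.2782, p = 0.780879, fail to reject H0.


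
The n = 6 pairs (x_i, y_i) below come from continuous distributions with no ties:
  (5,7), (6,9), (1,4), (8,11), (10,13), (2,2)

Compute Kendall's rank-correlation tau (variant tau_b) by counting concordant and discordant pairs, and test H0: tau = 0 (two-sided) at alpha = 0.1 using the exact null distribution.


Step 1: Enumerate the 15 unordered pairs (i,j) with i<j and classify each by sign(x_j-x_i) * sign(y_j-y_i).
  (1,2):dx=+1,dy=+2->C; (1,3):dx=-4,dy=-3->C; (1,4):dx=+3,dy=+4->C; (1,5):dx=+5,dy=+6->C
  (1,6):dx=-3,dy=-5->C; (2,3):dx=-5,dy=-5->C; (2,4):dx=+2,dy=+2->C; (2,5):dx=+4,dy=+4->C
  (2,6):dx=-4,dy=-7->C; (3,4):dx=+7,dy=+7->C; (3,5):dx=+9,dy=+9->C; (3,6):dx=+1,dy=-2->D
  (4,5):dx=+2,dy=+2->C; (4,6):dx=-6,dy=-9->C; (5,6):dx=-8,dy=-11->C
Step 2: C = 14, D = 1, total pairs = 15.
Step 3: tau = (C - D)/(n(n-1)/2) = (14 - 1)/15 = 0.866667.
Step 4: Exact two-sided p-value (enumerate n! = 720 permutations of y under H0): p = 0.016667.
Step 5: alpha = 0.1. reject H0.

tau_b = 0.8667 (C=14, D=1), p = 0.016667, reject H0.


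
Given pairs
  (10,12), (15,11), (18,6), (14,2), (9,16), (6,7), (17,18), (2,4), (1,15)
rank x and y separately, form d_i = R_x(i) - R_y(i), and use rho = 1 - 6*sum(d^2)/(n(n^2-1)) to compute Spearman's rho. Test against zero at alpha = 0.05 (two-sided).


Step 1: Rank x and y separately (midranks; no ties here).
rank(x): 10->5, 15->7, 18->9, 14->6, 9->4, 6->3, 17->8, 2->2, 1->1
rank(y): 12->6, 11->5, 6->3, 2->1, 16->8, 7->4, 18->9, 4->2, 15->7
Step 2: d_i = R_x(i) - R_y(i); compute d_i^2.
  (5-6)^2=1, (7-5)^2=4, (9-3)^2=36, (6-1)^2=25, (4-8)^2=16, (3-4)^2=1, (8-9)^2=1, (2-2)^2=0, (1-7)^2=36
sum(d^2) = 120.
Step 3: rho = 1 - 6*120 / (9*(9^2 - 1)) = 1 - 720/720 = 0.000000.
Step 4: Under H0, t = rho * sqrt((n-2)/(1-rho^2)) = 0.0000 ~ t(7).
Step 5: Two-sided p-value from the t-distribution with 7 df = 1.000000.
Step 6: alpha = 0.05. fail to reject H0.

rho = 0.0000, p = 1.000000, fail to reject H0 at alpha = 0.05.


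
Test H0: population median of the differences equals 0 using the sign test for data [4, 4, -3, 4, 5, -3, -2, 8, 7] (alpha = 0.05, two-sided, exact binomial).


Step 1: Discard zero differences. Original n = 9; n_eff = number of nonzero differences = 9.
Nonzero differences (with sign): +4, +4, -3, +4, +5, -3, -2, +8, +7
Step 2: Count signs: positive = 6, negative = 3.
Step 3: Under H0: P(positive) = 0.5, so the number of positives S ~ Bin(9, 0.5).
Step 4: Two-sided exact p-value = sum of Bin(9,0.5) probabilities at or below the observed probability = 0.507812.
Step 5: alpha = 0.05. fail to reject H0.

n_eff = 9, pos = 6, neg = 3, p = 0.507812, fail to reject H0.


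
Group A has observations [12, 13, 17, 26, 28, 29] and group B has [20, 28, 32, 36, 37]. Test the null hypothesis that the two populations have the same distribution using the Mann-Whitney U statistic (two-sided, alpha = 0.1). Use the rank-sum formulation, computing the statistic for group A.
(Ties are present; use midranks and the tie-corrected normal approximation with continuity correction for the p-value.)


Step 1: Combine and sort all 11 observations; assign midranks.
sorted (value, group): (12,X), (13,X), (17,X), (20,Y), (26,X), (28,X), (28,Y), (29,X), (32,Y), (36,Y), (37,Y)
ranks: 12->1, 13->2, 17->3, 20->4, 26->5, 28->6.5, 28->6.5, 29->8, 32->9, 36->10, 37->11
Step 2: Rank sum for X: R1 = 1 + 2 + 3 + 5 + 6.5 + 8 = 25.5.
Step 3: U_X = R1 - n1(n1+1)/2 = 25.5 - 6*7/2 = 25.5 - 21 = 4.5.
       U_Y = n1*n2 - U_X = 30 - 4.5 = 25.5.
Step 4: Ties are present, so use the tie-corrected normal approximation (with continuity correction) for the p-value.
Step 5: p-value = 0.067264; compare to alpha = 0.1. reject H0.

U_X = 4.5, p = 0.067264, reject H0 at alpha = 0.1.


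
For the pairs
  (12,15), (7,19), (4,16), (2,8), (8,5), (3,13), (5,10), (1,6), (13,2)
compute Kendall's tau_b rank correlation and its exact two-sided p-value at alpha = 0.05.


Step 1: Enumerate the 36 unordered pairs (i,j) with i<j and classify each by sign(x_j-x_i) * sign(y_j-y_i).
  (1,2):dx=-5,dy=+4->D; (1,3):dx=-8,dy=+1->D; (1,4):dx=-10,dy=-7->C; (1,5):dx=-4,dy=-10->C
  (1,6):dx=-9,dy=-2->C; (1,7):dx=-7,dy=-5->C; (1,8):dx=-11,dy=-9->C; (1,9):dx=+1,dy=-13->D
  (2,3):dx=-3,dy=-3->C; (2,4):dx=-5,dy=-11->C; (2,5):dx=+1,dy=-14->D; (2,6):dx=-4,dy=-6->C
  (2,7):dx=-2,dy=-9->C; (2,8):dx=-6,dy=-13->C; (2,9):dx=+6,dy=-17->D; (3,4):dx=-2,dy=-8->C
  (3,5):dx=+4,dy=-11->D; (3,6):dx=-1,dy=-3->C; (3,7):dx=+1,dy=-6->D; (3,8):dx=-3,dy=-10->C
  (3,9):dx=+9,dy=-14->D; (4,5):dx=+6,dy=-3->D; (4,6):dx=+1,dy=+5->C; (4,7):dx=+3,dy=+2->C
  (4,8):dx=-1,dy=-2->C; (4,9):dx=+11,dy=-6->D; (5,6):dx=-5,dy=+8->D; (5,7):dx=-3,dy=+5->D
  (5,8):dx=-7,dy=+1->D; (5,9):dx=+5,dy=-3->D; (6,7):dx=+2,dy=-3->D; (6,8):dx=-2,dy=-7->C
  (6,9):dx=+10,dy=-11->D; (7,8):dx=-4,dy=-4->C; (7,9):dx=+8,dy=-8->D; (8,9):dx=+12,dy=-4->D
Step 2: C = 18, D = 18, total pairs = 36.
Step 3: tau = (C - D)/(n(n-1)/2) = (18 - 18)/36 = 0.000000.
Step 4: Exact two-sided p-value (enumerate n! = 362880 permutations of y under H0): p = 1.000000.
Step 5: alpha = 0.05. fail to reject H0.

tau_b = 0.0000 (C=18, D=18), p = 1.000000, fail to reject H0.


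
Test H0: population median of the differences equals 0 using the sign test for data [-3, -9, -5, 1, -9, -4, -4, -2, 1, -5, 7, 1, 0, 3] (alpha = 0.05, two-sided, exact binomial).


Step 1: Discard zero differences. Original n = 14; n_eff = number of nonzero differences = 13.
Nonzero differences (with sign): -3, -9, -5, +1, -9, -4, -4, -2, +1, -5, +7, +1, +3
Step 2: Count signs: positive = 5, negative = 8.
Step 3: Under H0: P(positive) = 0.5, so the number of positives S ~ Bin(13, 0.5).
Step 4: Two-sided exact p-value = sum of Bin(13,0.5) probabilities at or below the observed probability = 0.581055.
Step 5: alpha = 0.05. fail to reject H0.

n_eff = 13, pos = 5, neg = 8, p = 0.581055, fail to reject H0.


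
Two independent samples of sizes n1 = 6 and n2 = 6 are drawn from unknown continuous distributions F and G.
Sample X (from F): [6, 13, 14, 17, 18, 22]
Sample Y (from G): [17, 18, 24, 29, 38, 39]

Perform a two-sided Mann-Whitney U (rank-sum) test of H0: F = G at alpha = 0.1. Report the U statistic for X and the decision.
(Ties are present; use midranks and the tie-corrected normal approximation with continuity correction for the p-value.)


Step 1: Combine and sort all 12 observations; assign midranks.
sorted (value, group): (6,X), (13,X), (14,X), (17,X), (17,Y), (18,X), (18,Y), (22,X), (24,Y), (29,Y), (38,Y), (39,Y)
ranks: 6->1, 13->2, 14->3, 17->4.5, 17->4.5, 18->6.5, 18->6.5, 22->8, 24->9, 29->10, 38->11, 39->12
Step 2: Rank sum for X: R1 = 1 + 2 + 3 + 4.5 + 6.5 + 8 = 25.
Step 3: U_X = R1 - n1(n1+1)/2 = 25 - 6*7/2 = 25 - 21 = 4.
       U_Y = n1*n2 - U_X = 36 - 4 = 32.
Step 4: Ties are present, so use the tie-corrected normal approximation (with continuity correction) for the p-value.
Step 5: p-value = 0.030058; compare to alpha = 0.1. reject H0.

U_X = 4, p = 0.030058, reject H0 at alpha = 0.1.


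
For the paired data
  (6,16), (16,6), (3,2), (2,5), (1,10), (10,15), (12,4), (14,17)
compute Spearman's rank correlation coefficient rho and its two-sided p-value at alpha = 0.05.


Step 1: Rank x and y separately (midranks; no ties here).
rank(x): 6->4, 16->8, 3->3, 2->2, 1->1, 10->5, 12->6, 14->7
rank(y): 16->7, 6->4, 2->1, 5->3, 10->5, 15->6, 4->2, 17->8
Step 2: d_i = R_x(i) - R_y(i); compute d_i^2.
  (4-7)^2=9, (8-4)^2=16, (3-1)^2=4, (2-3)^2=1, (1-5)^2=16, (5-6)^2=1, (6-2)^2=16, (7-8)^2=1
sum(d^2) = 64.
Step 3: rho = 1 - 6*64 / (8*(8^2 - 1)) = 1 - 384/504 = 0.238095.
Step 4: Under H0, t = rho * sqrt((n-2)/(1-rho^2)) = 0.6005 ~ t(6).
Step 5: Two-sided p-value from the t-distribution with 6 df = 0.570156.
Step 6: alpha = 0.05. fail to reject H0.

rho = 0.2381, p = 0.570156, fail to reject H0 at alpha = 0.05.


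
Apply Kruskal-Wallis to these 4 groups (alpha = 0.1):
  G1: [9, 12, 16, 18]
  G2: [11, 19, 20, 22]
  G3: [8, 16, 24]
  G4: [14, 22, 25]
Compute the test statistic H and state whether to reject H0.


Step 1: Combine all N = 14 observations and assign midranks.
sorted (value, group, rank): (8,G3,1), (9,G1,2), (11,G2,3), (12,G1,4), (14,G4,5), (16,G1,6.5), (16,G3,6.5), (18,G1,8), (19,G2,9), (20,G2,10), (22,G2,11.5), (22,G4,11.5), (24,G3,13), (25,G4,14)
Step 2: Sum ranks within each group.
R_1 = 20.5 (n_1 = 4)
R_2 = 33.5 (n_2 = 4)
R_3 = 20.5 (n_3 = 3)
R_4 = 30.5 (n_4 = 3)
Step 3: H = 12/(N(N+1)) * sum(R_i^2/n_i) - 3(N+1)
     = 12/(14*15) * (20.5^2/4 + 33.5^2/4 + 20.5^2/3 + 30.5^2/3) - 3*15
     = 0.057143 * 835.792 - 45
     = 2.759524.
Step 4: Ties present; correction factor C = 1 - 12/(14^3 - 14) = 0.995604. Corrected H = 2.759524 / 0.995604 = 2.771707.
Step 5: Under H0, H ~ chi^2(3); p-value = 0.428179.
Step 6: alpha = 0.1. fail to reject H0.

H = 2.7717, df = 3, p = 0.428179, fail to reject H0.


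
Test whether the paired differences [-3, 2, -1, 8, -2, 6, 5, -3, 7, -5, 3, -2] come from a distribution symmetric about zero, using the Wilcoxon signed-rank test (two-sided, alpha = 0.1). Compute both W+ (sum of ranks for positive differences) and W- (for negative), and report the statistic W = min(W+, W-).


Step 1: Drop any zero differences (none here) and take |d_i|.
|d| = [3, 2, 1, 8, 2, 6, 5, 3, 7, 5, 3, 2]
Step 2: Midrank |d_i| (ties get averaged ranks).
ranks: |3|->6, |2|->3, |1|->1, |8|->12, |2|->3, |6|->10, |5|->8.5, |3|->6, |7|->11, |5|->8.5, |3|->6, |2|->3
Step 3: Attach original signs; sum ranks with positive sign and with negative sign.
W+ = 3 + 12 + 10 + 8.5 + 11 + 6 = 50.5
W- = 6 + 1 + 3 + 6 + 8.5 + 3 = 27.5
(Check: W+ + W- = 78 should equal n(n+1)/2 = 78.)
Step 4: Test statistic W = min(W+, W-) = 27.5.
Step 5: Ties in |d|, so use the tie-corrected normal approximation.
        E[W] = n(n+1)/4 = 12*13/4 = 39.
        Tie groups: |d|=2 (t=3), |d|=3 (t=3), |d|=5 (t=2); sum(t^3 - t) = 54.
        Var[W] = n(n+1)(2n+1)/24 - sum(t^3-t)/48 = 3900/24 - 54/48 = 161.375.
        z = (W - E[W]) / sqrt(Var[W]) = (27.5 - 39) / 12.7033 = -0.9053.
        Two-sided p = 2*Phi(z) = 0.365321.
Step 6: alpha = 0.1. fail to reject H0.

W+ = 50.5, W- = 27.5, W = min = 27.5, p = 0.365321, fail to reject H0.


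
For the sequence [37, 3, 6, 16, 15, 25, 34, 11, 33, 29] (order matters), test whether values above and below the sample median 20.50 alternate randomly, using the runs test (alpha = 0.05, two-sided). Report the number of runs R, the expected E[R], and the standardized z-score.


Step 1: Compute median = 20.50; label A = above, B = below.
Labels in order: ABBBBAABAA  (n_A = 5, n_B = 5)
Step 2: Count runs R = 5.
Step 3: Under H0 (random ordering), E[R] = 2*n_A*n_B/(n_A+n_B) + 1 = 2*5*5/10 + 1 = 6.0000.
        Var[R] = 2*n_A*n_B*(2*n_A*n_B - n_A - n_B) / ((n_A+n_B)^2 * (n_A+n_B-1)) = 2000/900 = 2.2222.
        SD[R] = 1.4907.
Step 4: Continuity-corrected z = (R + 0.5 - E[R]) / SD[R] = (5 + 0.5 - 6.0000) / 1.4907 = -0.3354.
Step 5: Two-sided p-value via normal approximation = 2*(1 - Phi(|z|)) = 0.737316.
Step 6: alpha = 0.05. fail to reject H0.

R = 5, z = -0.3354, p = 0.737316, fail to reject H0.


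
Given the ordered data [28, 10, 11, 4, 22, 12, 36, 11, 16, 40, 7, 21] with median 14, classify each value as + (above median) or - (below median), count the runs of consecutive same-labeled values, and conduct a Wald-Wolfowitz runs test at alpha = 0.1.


Step 1: Compute median = 14; label A = above, B = below.
Labels in order: ABBBABABAABA  (n_A = 6, n_B = 6)
Step 2: Count runs R = 9.
Step 3: Under H0 (random ordering), E[R] = 2*n_A*n_B/(n_A+n_B) + 1 = 2*6*6/12 + 1 = 7.0000.
        Var[R] = 2*n_A*n_B*(2*n_A*n_B - n_A - n_B) / ((n_A+n_B)^2 * (n_A+n_B-1)) = 4320/1584 = 2.7273.
        SD[R] = 1.6514.
Step 4: Continuity-corrected z = (R - 0.5 - E[R]) / SD[R] = (9 - 0.5 - 7.0000) / 1.6514 = 0.9083.
Step 5: Two-sided p-value via normal approximation = 2*(1 - Phi(|z|)) = 0.363722.
Step 6: alpha = 0.1. fail to reject H0.

R = 9, z = 0.9083, p = 0.363722, fail to reject H0.


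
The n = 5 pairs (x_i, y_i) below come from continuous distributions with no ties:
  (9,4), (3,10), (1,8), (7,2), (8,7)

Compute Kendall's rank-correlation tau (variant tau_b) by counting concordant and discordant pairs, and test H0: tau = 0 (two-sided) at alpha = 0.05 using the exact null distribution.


Step 1: Enumerate the 10 unordered pairs (i,j) with i<j and classify each by sign(x_j-x_i) * sign(y_j-y_i).
  (1,2):dx=-6,dy=+6->D; (1,3):dx=-8,dy=+4->D; (1,4):dx=-2,dy=-2->C; (1,5):dx=-1,dy=+3->D
  (2,3):dx=-2,dy=-2->C; (2,4):dx=+4,dy=-8->D; (2,5):dx=+5,dy=-3->D; (3,4):dx=+6,dy=-6->D
  (3,5):dx=+7,dy=-1->D; (4,5):dx=+1,dy=+5->C
Step 2: C = 3, D = 7, total pairs = 10.
Step 3: tau = (C - D)/(n(n-1)/2) = (3 - 7)/10 = -0.400000.
Step 4: Exact two-sided p-value (enumerate n! = 120 permutations of y under H0): p = 0.483333.
Step 5: alpha = 0.05. fail to reject H0.

tau_b = -0.4000 (C=3, D=7), p = 0.483333, fail to reject H0.


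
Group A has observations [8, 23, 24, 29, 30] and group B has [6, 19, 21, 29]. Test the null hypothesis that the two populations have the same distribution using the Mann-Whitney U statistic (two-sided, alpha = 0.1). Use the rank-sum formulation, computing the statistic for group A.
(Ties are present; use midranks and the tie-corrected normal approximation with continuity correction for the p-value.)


Step 1: Combine and sort all 9 observations; assign midranks.
sorted (value, group): (6,Y), (8,X), (19,Y), (21,Y), (23,X), (24,X), (29,X), (29,Y), (30,X)
ranks: 6->1, 8->2, 19->3, 21->4, 23->5, 24->6, 29->7.5, 29->7.5, 30->9
Step 2: Rank sum for X: R1 = 2 + 5 + 6 + 7.5 + 9 = 29.5.
Step 3: U_X = R1 - n1(n1+1)/2 = 29.5 - 5*6/2 = 29.5 - 15 = 14.5.
       U_Y = n1*n2 - U_X = 20 - 14.5 = 5.5.
Step 4: Ties are present, so use the tie-corrected normal approximation (with continuity correction) for the p-value.
Step 5: p-value = 0.325163; compare to alpha = 0.1. fail to reject H0.

U_X = 14.5, p = 0.325163, fail to reject H0 at alpha = 0.1.


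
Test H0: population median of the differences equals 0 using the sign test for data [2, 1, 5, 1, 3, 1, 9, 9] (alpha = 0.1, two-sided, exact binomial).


Step 1: Discard zero differences. Original n = 8; n_eff = number of nonzero differences = 8.
Nonzero differences (with sign): +2, +1, +5, +1, +3, +1, +9, +9
Step 2: Count signs: positive = 8, negative = 0.
Step 3: Under H0: P(positive) = 0.5, so the number of positives S ~ Bin(8, 0.5).
Step 4: Two-sided exact p-value = sum of Bin(8,0.5) probabilities at or below the observed probability = 0.007812.
Step 5: alpha = 0.1. reject H0.

n_eff = 8, pos = 8, neg = 0, p = 0.007812, reject H0.


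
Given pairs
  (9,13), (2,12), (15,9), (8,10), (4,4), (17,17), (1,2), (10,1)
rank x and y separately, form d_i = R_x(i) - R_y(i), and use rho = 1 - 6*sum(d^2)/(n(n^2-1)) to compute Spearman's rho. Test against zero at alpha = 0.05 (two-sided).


Step 1: Rank x and y separately (midranks; no ties here).
rank(x): 9->5, 2->2, 15->7, 8->4, 4->3, 17->8, 1->1, 10->6
rank(y): 13->7, 12->6, 9->4, 10->5, 4->3, 17->8, 2->2, 1->1
Step 2: d_i = R_x(i) - R_y(i); compute d_i^2.
  (5-7)^2=4, (2-6)^2=16, (7-4)^2=9, (4-5)^2=1, (3-3)^2=0, (8-8)^2=0, (1-2)^2=1, (6-1)^2=25
sum(d^2) = 56.
Step 3: rho = 1 - 6*56 / (8*(8^2 - 1)) = 1 - 336/504 = 0.333333.
Step 4: Under H0, t = rho * sqrt((n-2)/(1-rho^2)) = 0.8660 ~ t(6).
Step 5: Two-sided p-value from the t-distribution with 6 df = 0.419753.
Step 6: alpha = 0.05. fail to reject H0.

rho = 0.3333, p = 0.419753, fail to reject H0 at alpha = 0.05.


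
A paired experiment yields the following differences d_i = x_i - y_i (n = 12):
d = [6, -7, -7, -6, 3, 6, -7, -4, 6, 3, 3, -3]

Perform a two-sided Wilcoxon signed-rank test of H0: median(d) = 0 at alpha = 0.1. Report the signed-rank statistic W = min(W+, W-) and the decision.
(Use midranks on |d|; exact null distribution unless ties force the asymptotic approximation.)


Step 1: Drop any zero differences (none here) and take |d_i|.
|d| = [6, 7, 7, 6, 3, 6, 7, 4, 6, 3, 3, 3]
Step 2: Midrank |d_i| (ties get averaged ranks).
ranks: |6|->7.5, |7|->11, |7|->11, |6|->7.5, |3|->2.5, |6|->7.5, |7|->11, |4|->5, |6|->7.5, |3|->2.5, |3|->2.5, |3|->2.5
Step 3: Attach original signs; sum ranks with positive sign and with negative sign.
W+ = 7.5 + 2.5 + 7.5 + 7.5 + 2.5 + 2.5 = 30
W- = 11 + 11 + 7.5 + 11 + 5 + 2.5 = 48
(Check: W+ + W- = 78 should equal n(n+1)/2 = 78.)
Step 4: Test statistic W = min(W+, W-) = 30.
Step 5: Ties in |d|, so use the tie-corrected normal approximation.
        E[W] = n(n+1)/4 = 12*13/4 = 39.
        Tie groups: |d|=3 (t=4), |d|=6 (t=4), |d|=7 (t=3); sum(t^3 - t) = 144.
        Var[W] = n(n+1)(2n+1)/24 - sum(t^3-t)/48 = 3900/24 - 144/48 = 159.5.
        z = (W - E[W]) / sqrt(Var[W]) = (30 - 39) / 12.6293 = -0.7126.
        Two-sided p = 2*Phi(z) = 0.476077.
Step 6: alpha = 0.1. fail to reject H0.

W+ = 30, W- = 48, W = min = 30, p = 0.476077, fail to reject H0.


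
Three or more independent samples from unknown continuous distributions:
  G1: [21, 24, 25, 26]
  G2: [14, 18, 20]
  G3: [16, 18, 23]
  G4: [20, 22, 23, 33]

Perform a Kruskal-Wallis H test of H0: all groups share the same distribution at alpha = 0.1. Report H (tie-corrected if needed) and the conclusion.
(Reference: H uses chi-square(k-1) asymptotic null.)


Step 1: Combine all N = 14 observations and assign midranks.
sorted (value, group, rank): (14,G2,1), (16,G3,2), (18,G2,3.5), (18,G3,3.5), (20,G2,5.5), (20,G4,5.5), (21,G1,7), (22,G4,8), (23,G3,9.5), (23,G4,9.5), (24,G1,11), (25,G1,12), (26,G1,13), (33,G4,14)
Step 2: Sum ranks within each group.
R_1 = 43 (n_1 = 4)
R_2 = 10 (n_2 = 3)
R_3 = 15 (n_3 = 3)
R_4 = 37 (n_4 = 4)
Step 3: H = 12/(N(N+1)) * sum(R_i^2/n_i) - 3(N+1)
     = 12/(14*15) * (43^2/4 + 10^2/3 + 15^2/3 + 37^2/4) - 3*15
     = 0.057143 * 912.833 - 45
     = 7.161905.
Step 4: Ties present; correction factor C = 1 - 18/(14^3 - 14) = 0.993407. Corrected H = 7.161905 / 0.993407 = 7.209440.
Step 5: Under H0, H ~ chi^2(3); p-value = 0.065514.
Step 6: alpha = 0.1. reject H0.

H = 7.2094, df = 3, p = 0.065514, reject H0.


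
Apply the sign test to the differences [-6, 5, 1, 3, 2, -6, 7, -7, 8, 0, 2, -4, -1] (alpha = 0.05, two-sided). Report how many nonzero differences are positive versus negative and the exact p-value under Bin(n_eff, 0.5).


Step 1: Discard zero differences. Original n = 13; n_eff = number of nonzero differences = 12.
Nonzero differences (with sign): -6, +5, +1, +3, +2, -6, +7, -7, +8, +2, -4, -1
Step 2: Count signs: positive = 7, negative = 5.
Step 3: Under H0: P(positive) = 0.5, so the number of positives S ~ Bin(12, 0.5).
Step 4: Two-sided exact p-value = sum of Bin(12,0.5) probabilities at or below the observed probability = 0.774414.
Step 5: alpha = 0.05. fail to reject H0.

n_eff = 12, pos = 7, neg = 5, p = 0.774414, fail to reject H0.


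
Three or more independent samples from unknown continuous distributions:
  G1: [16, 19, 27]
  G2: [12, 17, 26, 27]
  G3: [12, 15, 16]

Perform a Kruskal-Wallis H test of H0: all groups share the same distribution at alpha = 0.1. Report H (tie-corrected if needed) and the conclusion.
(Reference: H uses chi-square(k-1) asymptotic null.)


Step 1: Combine all N = 10 observations and assign midranks.
sorted (value, group, rank): (12,G2,1.5), (12,G3,1.5), (15,G3,3), (16,G1,4.5), (16,G3,4.5), (17,G2,6), (19,G1,7), (26,G2,8), (27,G1,9.5), (27,G2,9.5)
Step 2: Sum ranks within each group.
R_1 = 21 (n_1 = 3)
R_2 = 25 (n_2 = 4)
R_3 = 9 (n_3 = 3)
Step 3: H = 12/(N(N+1)) * sum(R_i^2/n_i) - 3(N+1)
     = 12/(10*11) * (21^2/3 + 25^2/4 + 9^2/3) - 3*11
     = 0.109091 * 330.25 - 33
     = 3.027273.
Step 4: Ties present; correction factor C = 1 - 18/(10^3 - 10) = 0.981818. Corrected H = 3.027273 / 0.981818 = 3.083333.
Step 5: Under H0, H ~ chi^2(2); p-value = 0.214024.
Step 6: alpha = 0.1. fail to reject H0.

H = 3.0833, df = 2, p = 0.214024, fail to reject H0.


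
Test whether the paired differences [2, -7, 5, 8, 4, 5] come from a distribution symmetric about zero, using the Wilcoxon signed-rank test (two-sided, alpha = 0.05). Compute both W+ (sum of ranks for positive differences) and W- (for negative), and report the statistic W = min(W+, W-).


Step 1: Drop any zero differences (none here) and take |d_i|.
|d| = [2, 7, 5, 8, 4, 5]
Step 2: Midrank |d_i| (ties get averaged ranks).
ranks: |2|->1, |7|->5, |5|->3.5, |8|->6, |4|->2, |5|->3.5
Step 3: Attach original signs; sum ranks with positive sign and with negative sign.
W+ = 1 + 3.5 + 6 + 2 + 3.5 = 16
W- = 5 = 5
(Check: W+ + W- = 21 should equal n(n+1)/2 = 21.)
Step 4: Test statistic W = min(W+, W-) = 5.
Step 5: Ties in |d|, so use the tie-corrected normal approximation.
        E[W] = n(n+1)/4 = 6*7/4 = 10.5.
        Tie groups: |d|=5 (t=2); sum(t^3 - t) = 6.
        Var[W] = n(n+1)(2n+1)/24 - sum(t^3-t)/48 = 546/24 - 6/48 = 22.625.
        z = (W - E[W]) / sqrt(Var[W]) = (5 - 10.5) / 4.7566 = -1.1563.
        Two-sided p = 2*Phi(z) = 0.247561.
Step 6: alpha = 0.05. fail to reject H0.

W+ = 16, W- = 5, W = min = 5, p = 0.247561, fail to reject H0.


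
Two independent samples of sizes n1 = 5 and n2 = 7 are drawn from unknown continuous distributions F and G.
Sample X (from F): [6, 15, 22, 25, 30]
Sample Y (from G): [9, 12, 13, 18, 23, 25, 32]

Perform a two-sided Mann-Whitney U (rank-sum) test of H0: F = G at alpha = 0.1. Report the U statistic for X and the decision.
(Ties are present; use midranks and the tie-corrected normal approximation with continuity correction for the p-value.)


Step 1: Combine and sort all 12 observations; assign midranks.
sorted (value, group): (6,X), (9,Y), (12,Y), (13,Y), (15,X), (18,Y), (22,X), (23,Y), (25,X), (25,Y), (30,X), (32,Y)
ranks: 6->1, 9->2, 12->3, 13->4, 15->5, 18->6, 22->7, 23->8, 25->9.5, 25->9.5, 30->11, 32->12
Step 2: Rank sum for X: R1 = 1 + 5 + 7 + 9.5 + 11 = 33.5.
Step 3: U_X = R1 - n1(n1+1)/2 = 33.5 - 5*6/2 = 33.5 - 15 = 18.5.
       U_Y = n1*n2 - U_X = 35 - 18.5 = 16.5.
Step 4: Ties are present, so use the tie-corrected normal approximation (with continuity correction) for the p-value.
Step 5: p-value = 0.935170; compare to alpha = 0.1. fail to reject H0.

U_X = 18.5, p = 0.935170, fail to reject H0 at alpha = 0.1.


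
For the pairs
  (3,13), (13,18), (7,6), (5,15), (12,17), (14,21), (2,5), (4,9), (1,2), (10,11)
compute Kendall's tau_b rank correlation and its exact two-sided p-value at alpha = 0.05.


Step 1: Enumerate the 45 unordered pairs (i,j) with i<j and classify each by sign(x_j-x_i) * sign(y_j-y_i).
  (1,2):dx=+10,dy=+5->C; (1,3):dx=+4,dy=-7->D; (1,4):dx=+2,dy=+2->C; (1,5):dx=+9,dy=+4->C
  (1,6):dx=+11,dy=+8->C; (1,7):dx=-1,dy=-8->C; (1,8):dx=+1,dy=-4->D; (1,9):dx=-2,dy=-11->C
  (1,10):dx=+7,dy=-2->D; (2,3):dx=-6,dy=-12->C; (2,4):dx=-8,dy=-3->C; (2,5):dx=-1,dy=-1->C
  (2,6):dx=+1,dy=+3->C; (2,7):dx=-11,dy=-13->C; (2,8):dx=-9,dy=-9->C; (2,9):dx=-12,dy=-16->C
  (2,10):dx=-3,dy=-7->C; (3,4):dx=-2,dy=+9->D; (3,5):dx=+5,dy=+11->C; (3,6):dx=+7,dy=+15->C
  (3,7):dx=-5,dy=-1->C; (3,8):dx=-3,dy=+3->D; (3,9):dx=-6,dy=-4->C; (3,10):dx=+3,dy=+5->C
  (4,5):dx=+7,dy=+2->C; (4,6):dx=+9,dy=+6->C; (4,7):dx=-3,dy=-10->C; (4,8):dx=-1,dy=-6->C
  (4,9):dx=-4,dy=-13->C; (4,10):dx=+5,dy=-4->D; (5,6):dx=+2,dy=+4->C; (5,7):dx=-10,dy=-12->C
  (5,8):dx=-8,dy=-8->C; (5,9):dx=-11,dy=-15->C; (5,10):dx=-2,dy=-6->C; (6,7):dx=-12,dy=-16->C
  (6,8):dx=-10,dy=-12->C; (6,9):dx=-13,dy=-19->C; (6,10):dx=-4,dy=-10->C; (7,8):dx=+2,dy=+4->C
  (7,9):dx=-1,dy=-3->C; (7,10):dx=+8,dy=+6->C; (8,9):dx=-3,dy=-7->C; (8,10):dx=+6,dy=+2->C
  (9,10):dx=+9,dy=+9->C
Step 2: C = 39, D = 6, total pairs = 45.
Step 3: tau = (C - D)/(n(n-1)/2) = (39 - 6)/45 = 0.733333.
Step 4: Exact two-sided p-value (enumerate n! = 3628800 permutations of y under H0): p = 0.002213.
Step 5: alpha = 0.05. reject H0.

tau_b = 0.7333 (C=39, D=6), p = 0.002213, reject H0.


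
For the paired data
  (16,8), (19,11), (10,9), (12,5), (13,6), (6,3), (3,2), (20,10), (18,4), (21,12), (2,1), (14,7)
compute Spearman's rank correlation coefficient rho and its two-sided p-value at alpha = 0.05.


Step 1: Rank x and y separately (midranks; no ties here).
rank(x): 16->8, 19->10, 10->4, 12->5, 13->6, 6->3, 3->2, 20->11, 18->9, 21->12, 2->1, 14->7
rank(y): 8->8, 11->11, 9->9, 5->5, 6->6, 3->3, 2->2, 10->10, 4->4, 12->12, 1->1, 7->7
Step 2: d_i = R_x(i) - R_y(i); compute d_i^2.
  (8-8)^2=0, (10-11)^2=1, (4-9)^2=25, (5-5)^2=0, (6-6)^2=0, (3-3)^2=0, (2-2)^2=0, (11-10)^2=1, (9-4)^2=25, (12-12)^2=0, (1-1)^2=0, (7-7)^2=0
sum(d^2) = 52.
Step 3: rho = 1 - 6*52 / (12*(12^2 - 1)) = 1 - 312/1716 = 0.818182.
Step 4: Under H0, t = rho * sqrt((n-2)/(1-rho^2)) = 4.5000 ~ t(10).
Step 5: Two-sided p-value from the t-distribution with 10 df = 0.001143.
Step 6: alpha = 0.05. reject H0.

rho = 0.8182, p = 0.001143, reject H0 at alpha = 0.05.


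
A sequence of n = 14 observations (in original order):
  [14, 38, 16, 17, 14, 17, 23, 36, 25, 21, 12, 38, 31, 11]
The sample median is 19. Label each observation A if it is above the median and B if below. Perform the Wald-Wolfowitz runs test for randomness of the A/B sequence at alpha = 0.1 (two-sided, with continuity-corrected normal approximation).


Step 1: Compute median = 19; label A = above, B = below.
Labels in order: BABBBBAAAABAAB  (n_A = 7, n_B = 7)
Step 2: Count runs R = 7.
Step 3: Under H0 (random ordering), E[R] = 2*n_A*n_B/(n_A+n_B) + 1 = 2*7*7/14 + 1 = 8.0000.
        Var[R] = 2*n_A*n_B*(2*n_A*n_B - n_A - n_B) / ((n_A+n_B)^2 * (n_A+n_B-1)) = 8232/2548 = 3.2308.
        SD[R] = 1.7974.
Step 4: Continuity-corrected z = (R + 0.5 - E[R]) / SD[R] = (7 + 0.5 - 8.0000) / 1.7974 = -0.2782.
Step 5: Two-sided p-value via normal approximation = 2*(1 - Phi(|z|)) = 0.780879.
Step 6: alpha = 0.1. fail to reject H0.

R = 7, z = -0.2782, p = 0.780879, fail to reject H0.


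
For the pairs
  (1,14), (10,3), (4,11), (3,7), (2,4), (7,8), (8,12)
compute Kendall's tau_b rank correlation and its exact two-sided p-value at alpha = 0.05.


Step 1: Enumerate the 21 unordered pairs (i,j) with i<j and classify each by sign(x_j-x_i) * sign(y_j-y_i).
  (1,2):dx=+9,dy=-11->D; (1,3):dx=+3,dy=-3->D; (1,4):dx=+2,dy=-7->D; (1,5):dx=+1,dy=-10->D
  (1,6):dx=+6,dy=-6->D; (1,7):dx=+7,dy=-2->D; (2,3):dx=-6,dy=+8->D; (2,4):dx=-7,dy=+4->D
  (2,5):dx=-8,dy=+1->D; (2,6):dx=-3,dy=+5->D; (2,7):dx=-2,dy=+9->D; (3,4):dx=-1,dy=-4->C
  (3,5):dx=-2,dy=-7->C; (3,6):dx=+3,dy=-3->D; (3,7):dx=+4,dy=+1->C; (4,5):dx=-1,dy=-3->C
  (4,6):dx=+4,dy=+1->C; (4,7):dx=+5,dy=+5->C; (5,6):dx=+5,dy=+4->C; (5,7):dx=+6,dy=+8->C
  (6,7):dx=+1,dy=+4->C
Step 2: C = 9, D = 12, total pairs = 21.
Step 3: tau = (C - D)/(n(n-1)/2) = (9 - 12)/21 = -0.142857.
Step 4: Exact two-sided p-value (enumerate n! = 5040 permutations of y under H0): p = 0.772619.
Step 5: alpha = 0.05. fail to reject H0.

tau_b = -0.1429 (C=9, D=12), p = 0.772619, fail to reject H0.


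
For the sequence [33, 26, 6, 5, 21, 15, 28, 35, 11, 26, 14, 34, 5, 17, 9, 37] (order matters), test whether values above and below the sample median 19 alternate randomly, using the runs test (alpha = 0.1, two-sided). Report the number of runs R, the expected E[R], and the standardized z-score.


Step 1: Compute median = 19; label A = above, B = below.
Labels in order: AABBABAABABABBBA  (n_A = 8, n_B = 8)
Step 2: Count runs R = 11.
Step 3: Under H0 (random ordering), E[R] = 2*n_A*n_B/(n_A+n_B) + 1 = 2*8*8/16 + 1 = 9.0000.
        Var[R] = 2*n_A*n_B*(2*n_A*n_B - n_A - n_B) / ((n_A+n_B)^2 * (n_A+n_B-1)) = 14336/3840 = 3.7333.
        SD[R] = 1.9322.
Step 4: Continuity-corrected z = (R - 0.5 - E[R]) / SD[R] = (11 - 0.5 - 9.0000) / 1.9322 = 0.7763.
Step 5: Two-sided p-value via normal approximation = 2*(1 - Phi(|z|)) = 0.437558.
Step 6: alpha = 0.1. fail to reject H0.

R = 11, z = 0.7763, p = 0.437558, fail to reject H0.


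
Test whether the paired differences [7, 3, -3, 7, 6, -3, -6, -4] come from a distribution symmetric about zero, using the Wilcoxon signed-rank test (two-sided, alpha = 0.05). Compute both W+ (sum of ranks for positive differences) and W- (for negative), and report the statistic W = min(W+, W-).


Step 1: Drop any zero differences (none here) and take |d_i|.
|d| = [7, 3, 3, 7, 6, 3, 6, 4]
Step 2: Midrank |d_i| (ties get averaged ranks).
ranks: |7|->7.5, |3|->2, |3|->2, |7|->7.5, |6|->5.5, |3|->2, |6|->5.5, |4|->4
Step 3: Attach original signs; sum ranks with positive sign and with negative sign.
W+ = 7.5 + 2 + 7.5 + 5.5 = 22.5
W- = 2 + 2 + 5.5 + 4 = 13.5
(Check: W+ + W- = 36 should equal n(n+1)/2 = 36.)
Step 4: Test statistic W = min(W+, W-) = 13.5.
Step 5: Ties in |d|, so use the tie-corrected normal approximation.
        E[W] = n(n+1)/4 = 8*9/4 = 18.
        Tie groups: |d|=3 (t=3), |d|=6 (t=2), |d|=7 (t=2); sum(t^3 - t) = 36.
        Var[W] = n(n+1)(2n+1)/24 - sum(t^3-t)/48 = 1224/24 - 36/48 = 50.25.
        z = (W - E[W]) / sqrt(Var[W]) = (13.5 - 18) / 7.0887 = -0.6348.
        Two-sided p = 2*Phi(z) = 0.525552.
Step 6: alpha = 0.05. fail to reject H0.

W+ = 22.5, W- = 13.5, W = min = 13.5, p = 0.525552, fail to reject H0.


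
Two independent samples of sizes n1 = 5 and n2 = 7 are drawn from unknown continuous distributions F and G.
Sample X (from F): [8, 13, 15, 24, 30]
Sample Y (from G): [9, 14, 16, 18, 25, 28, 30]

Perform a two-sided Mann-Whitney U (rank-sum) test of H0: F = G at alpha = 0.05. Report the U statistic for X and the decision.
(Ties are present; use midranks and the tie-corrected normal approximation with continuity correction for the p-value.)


Step 1: Combine and sort all 12 observations; assign midranks.
sorted (value, group): (8,X), (9,Y), (13,X), (14,Y), (15,X), (16,Y), (18,Y), (24,X), (25,Y), (28,Y), (30,X), (30,Y)
ranks: 8->1, 9->2, 13->3, 14->4, 15->5, 16->6, 18->7, 24->8, 25->9, 28->10, 30->11.5, 30->11.5
Step 2: Rank sum for X: R1 = 1 + 3 + 5 + 8 + 11.5 = 28.5.
Step 3: U_X = R1 - n1(n1+1)/2 = 28.5 - 5*6/2 = 28.5 - 15 = 13.5.
       U_Y = n1*n2 - U_X = 35 - 13.5 = 21.5.
Step 4: Ties are present, so use the tie-corrected normal approximation (with continuity correction) for the p-value.
Step 5: p-value = 0.569088; compare to alpha = 0.05. fail to reject H0.

U_X = 13.5, p = 0.569088, fail to reject H0 at alpha = 0.05.
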